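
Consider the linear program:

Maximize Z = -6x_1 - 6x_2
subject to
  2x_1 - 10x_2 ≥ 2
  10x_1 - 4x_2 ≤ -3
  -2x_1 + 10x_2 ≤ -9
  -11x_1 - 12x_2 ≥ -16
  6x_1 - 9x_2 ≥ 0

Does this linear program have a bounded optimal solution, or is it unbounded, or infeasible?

unbounded

From the feasible point (-33/46, -24/23), moving in the direction (-9, -6) keeps every constraint satisfied while Z increases without bound.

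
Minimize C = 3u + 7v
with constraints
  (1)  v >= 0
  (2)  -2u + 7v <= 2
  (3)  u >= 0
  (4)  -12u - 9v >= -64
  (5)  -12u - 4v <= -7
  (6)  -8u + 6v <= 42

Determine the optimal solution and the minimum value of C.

Feasible corners and C = 3u + 7v:
  (16/3, 0) → C = 16
  (7/12, 0) → C = 7/4
  (215/51, 76/51) → C = 1177/51
  (41/92, 19/46) → C = 389/92

The optimum lies where v = 0 and -12u - 4v = -7.
Solving simultaneously gives u = 7/12, v = 0.

u = 7/12, v = 0, minimum C = 7/4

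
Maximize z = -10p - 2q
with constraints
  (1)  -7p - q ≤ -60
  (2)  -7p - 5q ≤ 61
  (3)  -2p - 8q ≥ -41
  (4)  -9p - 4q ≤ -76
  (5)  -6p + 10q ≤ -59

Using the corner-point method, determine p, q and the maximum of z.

Extreme points and z = -10p - 2q:
  (624/17, -1081/17) → z = -4078/17
  (441/34, 32/17) → z = -2269/17
  (166/19, -25/38) → z = -1635/19
The feasible region is unbounded (it extends along (4, -1), (5, -7)), but z strictly decreases along every unbounded feasible direction, so there is no improving ray and the maximum is attained at a vertex.

The binding constraints are -9p - 4q = -76 and -6p + 10q = -59.
Solving simultaneously gives p = 166/19, q = -25/38.

p = 166/19, q = -25/38, maximum z = -1635/19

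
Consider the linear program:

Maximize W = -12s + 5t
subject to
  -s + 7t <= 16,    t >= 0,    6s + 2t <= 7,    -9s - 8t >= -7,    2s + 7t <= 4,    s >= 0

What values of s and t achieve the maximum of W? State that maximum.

s = 0, t = 4/7, maximum W = 20/7

Vertices and W = -12s + 5t:
  (7/9, 0) → W = -28/3
  (0, 0) → W = 0
  (17/47, 22/47) → W = -2
  (0, 4/7) → W = 20/7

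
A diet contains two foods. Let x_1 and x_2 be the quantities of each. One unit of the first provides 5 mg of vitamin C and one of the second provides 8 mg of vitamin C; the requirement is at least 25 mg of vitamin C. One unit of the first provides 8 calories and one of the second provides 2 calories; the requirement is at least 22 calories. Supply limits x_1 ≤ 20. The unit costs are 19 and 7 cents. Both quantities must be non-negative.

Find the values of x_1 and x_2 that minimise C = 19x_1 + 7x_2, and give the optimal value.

Feasible corners and C = 19x_1 + 7x_2:
  (0, 11) → C = 77
  (5, 0) → C = 95
  (20, 0) → C = 380
  (7/3, 5/3) → C = 56
The feasible region is unbounded (it extends along (0, 1)), but C strictly increases along every unbounded feasible direction, so there is no improving ray and the minimum is attained at a vertex.

The binding constraints are 5x_1 + 8x_2 = 25 and 8x_1 + 2x_2 = 22.
Solving simultaneously gives x_1 = 7/3, x_2 = 5/3.

x_1 = 7/3, x_2 = 5/3, minimum C = 56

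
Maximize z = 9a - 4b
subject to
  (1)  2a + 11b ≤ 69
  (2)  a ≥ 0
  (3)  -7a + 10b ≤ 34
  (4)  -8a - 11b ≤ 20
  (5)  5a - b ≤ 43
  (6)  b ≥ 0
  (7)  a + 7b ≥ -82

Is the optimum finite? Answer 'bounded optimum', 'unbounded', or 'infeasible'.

bounded optimum

Vertices and z = 9a - 4b:
  (316/97, 551/97) → z = 640/97
  (542/57, 259/57) → z = 3842/57
  (0, 17/5) → z = -68/5
  (0, 0) → z = 0
  (43/5, 0) → z = 387/5
The feasible region has finitely many vertices and no improving ray; the maximum is 387/5 at (43/5, 0).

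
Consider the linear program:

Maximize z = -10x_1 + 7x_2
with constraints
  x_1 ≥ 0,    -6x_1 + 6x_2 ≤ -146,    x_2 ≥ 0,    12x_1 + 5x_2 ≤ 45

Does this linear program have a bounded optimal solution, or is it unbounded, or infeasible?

The boundaries x_1 = 0 and -6x_1 + 6x_2 = -146 meet at (0, -73/3), but that point violates x_2 ≥ 0. Every candidate vertex is excluded by some other constraint, so the feasible region is empty.

infeasible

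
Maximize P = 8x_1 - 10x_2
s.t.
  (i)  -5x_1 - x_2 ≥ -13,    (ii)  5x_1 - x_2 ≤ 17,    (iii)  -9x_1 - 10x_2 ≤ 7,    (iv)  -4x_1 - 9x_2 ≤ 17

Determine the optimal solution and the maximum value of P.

x_1 = 136/49, x_2 = -153/49, maximum P = 374/7

The feasible region is unbounded (it extends along (-10, 9), (-1, 5)), but P strictly decreases along every unbounded feasible direction, so there is no improving ray and the maximum is attained at a vertex.

The optimum lies where 5x_1 - x_2 = 17 and -4x_1 - 9x_2 = 17.
Solving simultaneously gives x_1 = 136/49, x_2 = -153/49.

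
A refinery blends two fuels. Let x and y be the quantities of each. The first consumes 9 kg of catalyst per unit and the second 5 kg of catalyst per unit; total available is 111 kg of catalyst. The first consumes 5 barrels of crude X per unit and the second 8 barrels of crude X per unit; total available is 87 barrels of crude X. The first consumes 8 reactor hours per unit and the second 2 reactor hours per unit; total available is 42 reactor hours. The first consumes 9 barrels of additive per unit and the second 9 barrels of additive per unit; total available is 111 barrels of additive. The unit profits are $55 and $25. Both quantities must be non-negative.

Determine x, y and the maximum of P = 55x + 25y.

x = 3, y = 9, maximum P = 390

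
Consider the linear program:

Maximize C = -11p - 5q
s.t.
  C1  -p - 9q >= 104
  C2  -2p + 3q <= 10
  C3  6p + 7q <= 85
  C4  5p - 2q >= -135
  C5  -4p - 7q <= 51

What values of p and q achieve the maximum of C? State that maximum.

Extreme points and C = -11p - 5q:
  (1493/47, -709/47) → C = -274
  (269/29, -365/29) → C = -1134/29
  (68, -323/7) → C = -3621/7

p = 269/29, q = -365/29, maximum C = -1134/29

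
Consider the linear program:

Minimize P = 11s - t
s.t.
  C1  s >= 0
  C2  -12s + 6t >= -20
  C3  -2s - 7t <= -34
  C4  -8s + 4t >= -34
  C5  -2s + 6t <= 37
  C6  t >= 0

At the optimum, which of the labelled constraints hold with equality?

C1 and C5

Extreme points and P = 11s - t:
  (0, 34/7) → P = -34/7
  (0, 37/6) → P = -37/6
  (43/12, 23/6) → P = 427/12
  (57/10, 121/15) → P = 1639/30

The minimum is at (0, 37/6). Substituting into each constraint, equality holds for C1 and C5; the remaining constraints have slack.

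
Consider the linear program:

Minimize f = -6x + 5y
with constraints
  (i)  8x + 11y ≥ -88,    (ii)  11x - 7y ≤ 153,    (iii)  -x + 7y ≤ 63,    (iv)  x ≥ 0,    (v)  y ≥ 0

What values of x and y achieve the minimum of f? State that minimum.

Vertices and f = -6x + 5y:
  (108/5, 423/35) → f = -2421/35
  (153/11, 0) → f = -918/11
  (0, 9) → f = 45
  (0, 0) → f = 0

The binding constraints are 11x - 7y = 153 and y = 0.
Solving simultaneously gives x = 153/11, y = 0.

x = 153/11, y = 0, minimum f = -918/11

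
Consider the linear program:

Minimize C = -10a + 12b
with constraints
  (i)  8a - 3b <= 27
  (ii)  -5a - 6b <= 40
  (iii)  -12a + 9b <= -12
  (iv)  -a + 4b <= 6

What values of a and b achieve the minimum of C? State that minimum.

a = 2/3, b = -65/9, minimum C = -280/3

Vertices and C = -10a + 12b:
  (2/3, -65/9) → C = -280/3
  (126/29, 75/29) → C = -360/29
  (-32/13, -60/13) → C = -400/13
  (34/13, 28/13) → C = -4/13

The optimum lies where 8a - 3b = 27 and -5a - 6b = 40.
Solving simultaneously gives a = 2/3, b = -65/9.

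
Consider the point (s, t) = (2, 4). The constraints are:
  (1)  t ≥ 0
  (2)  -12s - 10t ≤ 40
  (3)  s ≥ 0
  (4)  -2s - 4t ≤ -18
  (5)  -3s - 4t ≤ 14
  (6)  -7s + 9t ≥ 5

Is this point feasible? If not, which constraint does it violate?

feasible

(1): 4 ≥ 0 ✓
(2): -64 ≤ 40 ✓
(3): 2 ≥ 0 ✓
(4): -20 ≤ -18 ✓
(5): -22 ≤ 14 ✓
(6): 22 ≥ 5 ✓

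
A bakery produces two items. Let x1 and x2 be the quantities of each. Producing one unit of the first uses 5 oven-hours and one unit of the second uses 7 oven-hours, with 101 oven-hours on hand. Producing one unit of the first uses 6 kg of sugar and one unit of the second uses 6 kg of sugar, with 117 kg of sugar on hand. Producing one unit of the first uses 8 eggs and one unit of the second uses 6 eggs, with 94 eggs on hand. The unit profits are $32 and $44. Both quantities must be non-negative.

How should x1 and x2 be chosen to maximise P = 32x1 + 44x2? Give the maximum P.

x1 = 2, x2 = 13, maximum P = 636

The optimum lies where 5x1 + 7x2 = 101 and 8x1 + 6x2 = 94.
Solving simultaneously gives x1 = 2, x2 = 13.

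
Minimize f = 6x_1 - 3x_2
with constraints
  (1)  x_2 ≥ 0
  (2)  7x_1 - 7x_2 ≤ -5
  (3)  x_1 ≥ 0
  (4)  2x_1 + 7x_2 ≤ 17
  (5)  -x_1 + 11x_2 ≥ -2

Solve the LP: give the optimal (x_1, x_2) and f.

x_1 = 0, x_2 = 17/7, minimum f = -51/7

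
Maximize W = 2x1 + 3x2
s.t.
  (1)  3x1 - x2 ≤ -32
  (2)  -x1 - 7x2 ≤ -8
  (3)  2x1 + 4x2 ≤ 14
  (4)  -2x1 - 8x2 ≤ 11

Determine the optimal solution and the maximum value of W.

Corner points and W = 2x1 + 3x2:
  (-108/11, 28/11) → W = -12
  (-57/7, 53/7) → W = 45/7
  (-47/2, 9/2) → W = -67/2
The feasible region is unbounded (it extends along (-4, 1), (-2, 1)), but W strictly decreases along every unbounded feasible direction, so there is no improving ray and the maximum is attained at a vertex.

At the optimal vertex, 3x1 - x2 = -32 and 2x1 + 4x2 = 14.
Solving simultaneously gives x1 = -57/7, x2 = 53/7.

x1 = -57/7, x2 = 53/7, maximum W = 45/7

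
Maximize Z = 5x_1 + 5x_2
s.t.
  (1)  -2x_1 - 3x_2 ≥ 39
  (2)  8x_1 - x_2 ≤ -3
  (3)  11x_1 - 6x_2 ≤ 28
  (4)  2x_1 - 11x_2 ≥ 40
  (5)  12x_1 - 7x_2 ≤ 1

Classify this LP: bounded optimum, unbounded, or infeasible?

Extreme points and Z = 5x_1 + 5x_2:
  (-309/28, -79/14) → Z = -2335/28
  (-27/5, -47/5) → Z = -74
The feasible region has finitely many vertices and no improving ray; the maximum is -74 at (-27/5, -47/5).

bounded optimum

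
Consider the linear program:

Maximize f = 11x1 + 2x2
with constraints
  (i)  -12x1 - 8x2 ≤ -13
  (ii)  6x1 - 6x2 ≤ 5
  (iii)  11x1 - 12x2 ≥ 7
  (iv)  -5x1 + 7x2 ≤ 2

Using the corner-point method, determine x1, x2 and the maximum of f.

Feasible corners and f = 11x1 + 2x2:
  (59/60, 3/20) → f = 667/60
  (53/58, 59/232) → f = 1225/116
  (3, 13/6) → f = 112/3

At the optimal vertex, 6x1 - 6x2 = 5 and 11x1 - 12x2 = 7.
Solving simultaneously gives x1 = 3, x2 = 13/6.

x1 = 3, x2 = 13/6, maximum f = 112/3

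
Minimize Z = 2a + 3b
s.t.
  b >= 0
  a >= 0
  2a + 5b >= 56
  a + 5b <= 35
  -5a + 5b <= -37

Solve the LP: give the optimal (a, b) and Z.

Corner points and Z = 2a + 3b:
  (28, 0) → Z = 56
  (35, 0) → Z = 70
  (21, 14/5) → Z = 252/5

a = 21, b = 14/5, minimum Z = 252/5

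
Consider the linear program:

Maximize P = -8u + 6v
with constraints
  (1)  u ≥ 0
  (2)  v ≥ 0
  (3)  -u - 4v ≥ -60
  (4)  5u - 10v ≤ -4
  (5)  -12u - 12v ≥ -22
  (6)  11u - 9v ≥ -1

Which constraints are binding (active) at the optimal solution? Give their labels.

(4) and (6)

Corner points and P = -8u + 6v:
  (43/45, 79/90) → P = -107/45
  (2/5, 3/5) → P = 2/5
  (31/40, 127/120) → P = 3/20

The maximum is at (2/5, 3/5). Substituting into each constraint, equality holds for (4) and (6); the remaining constraints have slack.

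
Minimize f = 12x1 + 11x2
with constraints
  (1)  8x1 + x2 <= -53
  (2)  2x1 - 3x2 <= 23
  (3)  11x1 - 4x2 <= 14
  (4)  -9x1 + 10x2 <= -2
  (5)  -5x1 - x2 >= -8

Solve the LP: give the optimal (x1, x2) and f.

x1 = -32, x2 = -29, minimum f = -703

Extreme points and f = 12x1 + 11x2:
  (-68/13, -145/13) → f = -2411/13
  (-528/89, -493/89) → f = -11759/89
  (-32, -29) → f = -703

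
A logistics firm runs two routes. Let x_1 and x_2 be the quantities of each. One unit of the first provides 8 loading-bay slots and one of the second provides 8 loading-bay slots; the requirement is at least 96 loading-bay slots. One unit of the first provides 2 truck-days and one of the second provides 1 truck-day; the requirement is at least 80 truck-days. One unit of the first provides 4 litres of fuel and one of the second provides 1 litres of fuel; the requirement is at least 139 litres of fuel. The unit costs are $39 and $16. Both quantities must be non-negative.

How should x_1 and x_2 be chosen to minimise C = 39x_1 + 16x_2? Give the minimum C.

x_1 = 59/2, x_2 = 21, minimum C = 2973/2

The feasible region is unbounded (it extends along (0, 1), (1, 0)), but C strictly increases along every unbounded feasible direction, so there is no improving ray and the minimum is attained at a vertex.

At the optimal vertex, 2x_1 + x_2 = 80 and 4x_1 + x_2 = 139.
Solving simultaneously gives x_1 = 59/2, x_2 = 21.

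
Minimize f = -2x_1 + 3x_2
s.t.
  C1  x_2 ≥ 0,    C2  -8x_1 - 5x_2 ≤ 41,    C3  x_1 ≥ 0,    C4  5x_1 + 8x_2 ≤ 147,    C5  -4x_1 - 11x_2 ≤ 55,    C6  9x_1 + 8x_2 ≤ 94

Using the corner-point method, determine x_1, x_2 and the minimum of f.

x_1 = 94/9, x_2 = 0, minimum f = -188/9

The optimum lies where x_2 = 0 and 9x_1 + 8x_2 = 94.
Solving simultaneously gives x_1 = 94/9, x_2 = 0.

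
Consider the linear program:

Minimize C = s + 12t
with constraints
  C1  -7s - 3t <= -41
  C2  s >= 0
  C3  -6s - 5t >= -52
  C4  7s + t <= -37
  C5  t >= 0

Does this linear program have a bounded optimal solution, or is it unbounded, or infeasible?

The boundaries -7s - 3t = -41 and -6s - 5t = -52 meet at (49/17, 118/17), but that point violates 7s + t ≤ -37. Every candidate vertex is excluded by some other constraint, so the feasible region is empty.

infeasible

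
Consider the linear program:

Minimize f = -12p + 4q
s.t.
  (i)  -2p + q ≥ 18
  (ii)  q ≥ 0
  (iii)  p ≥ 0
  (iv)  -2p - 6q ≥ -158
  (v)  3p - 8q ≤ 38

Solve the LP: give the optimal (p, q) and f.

p = 25/7, q = 176/7, minimum f = 404/7

Corner points and f = -12p + 4q:
  (0, 18) → f = 72
  (25/7, 176/7) → f = 404/7
  (0, 79/3) → f = 316/3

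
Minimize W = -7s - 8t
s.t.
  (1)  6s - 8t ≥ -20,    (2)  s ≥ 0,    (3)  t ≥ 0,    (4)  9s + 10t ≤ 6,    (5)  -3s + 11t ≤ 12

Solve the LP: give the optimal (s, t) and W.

Vertices and W = -7s - 8t:
  (0, 0) → W = 0
  (0, 3/5) → W = -24/5
  (2/3, 0) → W = -14/3

The binding constraints are s = 0 and 9s + 10t = 6.
Solving simultaneously gives s = 0, t = 3/5.

s = 0, t = 3/5, minimum W = -24/5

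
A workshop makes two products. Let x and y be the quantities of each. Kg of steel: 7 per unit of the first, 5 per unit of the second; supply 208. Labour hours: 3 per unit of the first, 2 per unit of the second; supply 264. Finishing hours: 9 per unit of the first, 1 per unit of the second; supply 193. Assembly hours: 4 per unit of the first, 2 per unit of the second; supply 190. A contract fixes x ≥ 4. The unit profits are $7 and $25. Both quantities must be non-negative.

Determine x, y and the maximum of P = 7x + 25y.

x = 4, y = 36, maximum P = 928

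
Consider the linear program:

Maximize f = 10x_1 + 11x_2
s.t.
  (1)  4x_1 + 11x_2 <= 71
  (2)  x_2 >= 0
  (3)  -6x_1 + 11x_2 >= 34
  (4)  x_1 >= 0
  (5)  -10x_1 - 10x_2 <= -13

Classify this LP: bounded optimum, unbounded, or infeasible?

Extreme points and f = 10x_1 + 11x_2:
  (37/10, 281/55) → f = 466/5
  (0, 71/11) → f = 71
  (0, 34/11) → f = 34
The feasible region has finitely many vertices and no improving ray; the maximum is 466/5 at (37/10, 281/55).

bounded optimum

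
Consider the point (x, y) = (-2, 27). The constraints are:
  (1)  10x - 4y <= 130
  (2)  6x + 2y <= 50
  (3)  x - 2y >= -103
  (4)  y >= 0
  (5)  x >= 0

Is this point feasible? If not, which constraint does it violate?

Constraint (5): x = -2, which is not ≥ 0. All other constraints are satisfied.

not feasible — violates (5)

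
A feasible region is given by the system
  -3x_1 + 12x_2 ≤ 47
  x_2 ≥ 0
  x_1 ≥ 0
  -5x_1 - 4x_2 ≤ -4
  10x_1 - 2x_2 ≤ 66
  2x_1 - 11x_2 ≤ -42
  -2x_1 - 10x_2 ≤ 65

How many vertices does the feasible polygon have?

4

The feasible vertices (each the meet of two boundaries and inside every other half-plane) are:
  (0, 47/12)
  (443/57, 334/57)
  (0, 42/11)
  (405/53, 276/53)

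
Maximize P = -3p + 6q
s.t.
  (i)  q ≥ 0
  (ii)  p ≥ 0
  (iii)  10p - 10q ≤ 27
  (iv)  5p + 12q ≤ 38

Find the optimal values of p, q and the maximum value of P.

p = 0, q = 19/6, maximum P = 19

Corner points and P = -3p + 6q:
  (0, 0) → P = 0
  (27/10, 0) → P = -81/10
  (0, 19/6) → P = 19
  (352/85, 49/34) → P = -321/85

The optimum lies where p = 0 and 5p + 12q = 38.
Solving simultaneously gives p = 0, q = 19/6.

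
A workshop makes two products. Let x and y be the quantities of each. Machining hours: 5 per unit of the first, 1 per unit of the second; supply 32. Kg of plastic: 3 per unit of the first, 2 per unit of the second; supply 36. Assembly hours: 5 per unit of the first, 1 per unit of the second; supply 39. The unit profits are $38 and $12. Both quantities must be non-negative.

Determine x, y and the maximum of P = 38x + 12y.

Extreme points and P = 38x + 12y:
  (0, 0) → P = 0
  (0, 18) → P = 216
  (32/5, 0) → P = 1216/5
  (4, 12) → P = 296

The binding constraints are 5x + y = 32 and 3x + 2y = 36.
Solving simultaneously gives x = 4, y = 12.

x = 4, y = 12, maximum P = 296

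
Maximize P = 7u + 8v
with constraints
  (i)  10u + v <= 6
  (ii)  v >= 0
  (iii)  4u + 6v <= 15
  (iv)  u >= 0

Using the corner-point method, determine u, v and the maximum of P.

Feasible corners and P = 7u + 8v:
  (3/5, 0) → P = 21/5
  (3/8, 9/4) → P = 165/8
  (0, 0) → P = 0
  (0, 5/2) → P = 20

The binding constraints are 10u + v = 6 and 4u + 6v = 15.
Solving simultaneously gives u = 3/8, v = 9/4.

u = 3/8, v = 9/4, maximum P = 165/8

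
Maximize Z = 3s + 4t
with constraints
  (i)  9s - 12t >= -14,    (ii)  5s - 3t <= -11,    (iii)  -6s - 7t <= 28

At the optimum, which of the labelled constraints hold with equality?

Feasible corners and Z = 3s + 4t:
  (-30/11, -29/33) → Z = -386/33
  (-434/135, -56/45) → Z = -658/45
  (-161/53, -74/53) → Z = -779/53

The maximum is at (-30/11, -29/33). Substituting into each constraint, equality holds for (i) and (ii); the remaining constraints have slack.

(i) and (ii)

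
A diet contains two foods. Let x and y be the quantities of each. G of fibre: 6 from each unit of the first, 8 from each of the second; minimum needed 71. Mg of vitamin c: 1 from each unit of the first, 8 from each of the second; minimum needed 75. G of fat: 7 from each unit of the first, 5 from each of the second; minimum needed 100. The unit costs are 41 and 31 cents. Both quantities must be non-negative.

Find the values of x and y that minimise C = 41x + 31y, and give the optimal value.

The feasible region is unbounded (it extends along (0, 1), (1, 0)), but C strictly increases along every unbounded feasible direction, so there is no improving ray and the minimum is attained at a vertex.

The binding constraints are x + 8y = 75 and 7x + 5y = 100.
Solving simultaneously gives x = 25/3, y = 25/3.

x = 25/3, y = 25/3, minimum C = 600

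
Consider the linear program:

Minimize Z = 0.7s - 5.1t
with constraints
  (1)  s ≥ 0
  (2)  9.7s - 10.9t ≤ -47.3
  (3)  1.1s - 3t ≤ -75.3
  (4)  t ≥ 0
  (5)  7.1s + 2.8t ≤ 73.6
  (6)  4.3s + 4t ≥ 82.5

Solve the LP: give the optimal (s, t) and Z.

s = 0, t = 184/7, minimum Z = -4692/35

Extreme points and Z = 0.7s - 5.1t:
  (0, 251/10) → Z = -12801/100
  (0, 184/7) → Z = -4692/35
  (498/1219, 61559/2438) → Z = -3132537/24380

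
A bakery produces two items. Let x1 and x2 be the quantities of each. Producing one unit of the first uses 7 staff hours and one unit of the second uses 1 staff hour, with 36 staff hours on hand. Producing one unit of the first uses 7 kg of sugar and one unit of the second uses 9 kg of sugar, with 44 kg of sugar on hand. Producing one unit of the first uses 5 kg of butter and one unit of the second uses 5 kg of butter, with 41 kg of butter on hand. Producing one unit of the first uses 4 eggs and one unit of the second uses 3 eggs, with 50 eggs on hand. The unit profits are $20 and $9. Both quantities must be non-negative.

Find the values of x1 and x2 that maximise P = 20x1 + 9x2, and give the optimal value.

x1 = 5, x2 = 1, maximum P = 109

Feasible corners and P = 20x1 + 9x2:
  (0, 0) → P = 0
  (0, 44/9) → P = 44
  (36/7, 0) → P = 720/7
  (5, 1) → P = 109

The optimum lies where 7x1 + x2 = 36 and 7x1 + 9x2 = 44.
Solving simultaneously gives x1 = 5, x2 = 1.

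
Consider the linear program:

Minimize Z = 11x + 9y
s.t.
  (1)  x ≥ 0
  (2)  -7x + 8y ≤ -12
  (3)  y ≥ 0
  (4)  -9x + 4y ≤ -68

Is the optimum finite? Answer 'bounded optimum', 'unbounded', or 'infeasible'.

bounded optimum

Extreme points and Z = 11x + 9y:
  (124/11, 92/11) → Z = 2192/11
  (68/9, 0) → Z = 748/9
The feasible region has finitely many vertices and no improving ray; the minimum is 748/9 at (68/9, 0).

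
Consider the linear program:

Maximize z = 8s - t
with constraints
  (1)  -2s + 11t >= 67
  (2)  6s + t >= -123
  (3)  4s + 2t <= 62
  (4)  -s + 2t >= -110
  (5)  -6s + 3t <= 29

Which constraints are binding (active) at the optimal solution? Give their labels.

(1) and (3)

Extreme points and z = 8s - t:
  (137/12, 49/6) → z = 499/6
  (-59/30, 86/15) → z = -322/15
  (16/3, 61/3) → z = 67/3

The maximum is at (137/12, 49/6). Substituting into each constraint, equality holds for (1) and (3); the remaining constraints have slack.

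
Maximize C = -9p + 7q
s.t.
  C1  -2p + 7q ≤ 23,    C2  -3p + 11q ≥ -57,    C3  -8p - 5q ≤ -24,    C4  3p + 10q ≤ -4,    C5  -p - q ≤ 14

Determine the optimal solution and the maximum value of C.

p = 4, q = -8/5, maximum C = -236/5

Extreme points and C = -9p + 7q:
  (549/103, -384/103) → C = -7629/103
  (526/63, -61/21) → C = -2005/21
  (4, -8/5) → C = -236/5

At the optimal vertex, -8p - 5q = -24 and 3p + 10q = -4.
Solving simultaneously gives p = 4, q = -8/5.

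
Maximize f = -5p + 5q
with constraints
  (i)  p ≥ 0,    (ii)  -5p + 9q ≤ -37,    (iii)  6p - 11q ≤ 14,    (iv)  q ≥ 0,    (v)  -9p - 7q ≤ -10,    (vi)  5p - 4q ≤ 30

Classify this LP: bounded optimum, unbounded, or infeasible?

The boundaries p = 0 and -9p - 7q = -10 meet at (0, 10/7), but that point violates -5p + 9q ≤ -37. Every candidate vertex is excluded by some other constraint, so the feasible region is empty.

infeasible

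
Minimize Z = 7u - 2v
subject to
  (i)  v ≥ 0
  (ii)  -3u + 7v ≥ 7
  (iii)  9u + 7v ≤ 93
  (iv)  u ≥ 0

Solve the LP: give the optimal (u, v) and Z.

Extreme points and Z = 7u - 2v:
  (43/6, 57/14) → Z = 1765/42
  (0, 1) → Z = -2
  (0, 93/7) → Z = -186/7

The binding constraints are 9u + 7v = 93 and u = 0.
Solving simultaneously gives u = 0, v = 93/7.

u = 0, v = 93/7, minimum Z = -186/7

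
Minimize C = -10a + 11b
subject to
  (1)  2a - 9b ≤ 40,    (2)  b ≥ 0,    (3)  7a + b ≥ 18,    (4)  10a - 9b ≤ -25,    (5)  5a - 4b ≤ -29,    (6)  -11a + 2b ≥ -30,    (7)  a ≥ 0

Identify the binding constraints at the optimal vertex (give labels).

(3) and (5)

Extreme points and C = -10a + 11b:
  (43/33, 293/33) → C = 931/11
  (0, 18) → C = 198
  (89/17, 469/34) → C = 3379/34
The feasible region is unbounded (it extends along (0, 1), (2, 11)), but C strictly increases along every unbounded feasible direction, so there is no improving ray and the minimum is attained at a vertex.

The minimum is at (43/33, 293/33). Substituting into each constraint, equality holds for (3) and (5); the remaining constraints have slack.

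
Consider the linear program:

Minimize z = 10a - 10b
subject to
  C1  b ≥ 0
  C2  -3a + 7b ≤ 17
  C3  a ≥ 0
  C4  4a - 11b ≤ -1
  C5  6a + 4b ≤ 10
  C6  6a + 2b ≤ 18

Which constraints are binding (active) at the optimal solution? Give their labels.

Vertices and z = 10a - 10b:
  (0, 17/7) → z = -170/7
  (1/27, 22/9) → z = -650/27
  (0, 1/11) → z = -10/11
  (53/41, 23/41) → z = 300/41

The minimum is at (0, 17/7). Substituting into each constraint, equality holds for C2 and C3; the remaining constraints have slack.

C2 and C3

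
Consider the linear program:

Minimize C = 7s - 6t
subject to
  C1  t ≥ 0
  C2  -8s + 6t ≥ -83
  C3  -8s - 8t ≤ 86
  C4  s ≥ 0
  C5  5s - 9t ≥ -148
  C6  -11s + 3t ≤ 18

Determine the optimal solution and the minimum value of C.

Vertices and C = 7s - 6t:
  (83/8, 0) → C = 581/8
  (0, 0) → C = 0
  (545/14, 533/14) → C = 617/14
  (0, 6) → C = -36
  (47/14, 769/42) → C = -1209/14

s = 47/14, t = 769/42, minimum C = -1209/14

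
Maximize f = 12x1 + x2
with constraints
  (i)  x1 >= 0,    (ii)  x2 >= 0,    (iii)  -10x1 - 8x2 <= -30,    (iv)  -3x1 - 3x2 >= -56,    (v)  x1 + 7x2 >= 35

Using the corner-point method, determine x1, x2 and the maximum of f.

x1 = 287/18, x2 = 49/18, maximum f = 3493/18

Feasible corners and f = 12x1 + x2:
  (0, 56/3) → f = 56/3
  (0, 5) → f = 5
  (287/18, 49/18) → f = 3493/18

The optimum lies where -3x1 - 3x2 = -56 and x1 + 7x2 = 35.
Solving simultaneously gives x1 = 287/18, x2 = 49/18.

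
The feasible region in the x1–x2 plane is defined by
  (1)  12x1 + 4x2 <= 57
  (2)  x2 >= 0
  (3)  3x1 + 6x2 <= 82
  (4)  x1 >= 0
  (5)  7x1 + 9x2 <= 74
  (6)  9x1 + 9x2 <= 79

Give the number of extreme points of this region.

Of the 15 pairwise boundary intersections, those satisfying every inequality are:
  (19/4, 0)
  (197/72, 145/24)
  (0, 0)
  (0, 74/9)
  (5/2, 113/18)

5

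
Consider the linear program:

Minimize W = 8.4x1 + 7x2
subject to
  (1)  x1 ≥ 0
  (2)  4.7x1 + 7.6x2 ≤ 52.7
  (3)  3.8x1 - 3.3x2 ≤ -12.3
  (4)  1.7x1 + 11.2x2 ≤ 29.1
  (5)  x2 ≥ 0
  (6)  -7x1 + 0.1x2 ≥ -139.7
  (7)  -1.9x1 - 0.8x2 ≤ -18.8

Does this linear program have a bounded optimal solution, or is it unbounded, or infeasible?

infeasible

The boundaries 4.7x1 + 7.6x2 = 52.7 and x2 = 0 meet at (527/47, 0), but that point violates 3.8x1 - 3.3x2 ≤ -12.3. Every candidate vertex is excluded by some other constraint, so the feasible region is empty.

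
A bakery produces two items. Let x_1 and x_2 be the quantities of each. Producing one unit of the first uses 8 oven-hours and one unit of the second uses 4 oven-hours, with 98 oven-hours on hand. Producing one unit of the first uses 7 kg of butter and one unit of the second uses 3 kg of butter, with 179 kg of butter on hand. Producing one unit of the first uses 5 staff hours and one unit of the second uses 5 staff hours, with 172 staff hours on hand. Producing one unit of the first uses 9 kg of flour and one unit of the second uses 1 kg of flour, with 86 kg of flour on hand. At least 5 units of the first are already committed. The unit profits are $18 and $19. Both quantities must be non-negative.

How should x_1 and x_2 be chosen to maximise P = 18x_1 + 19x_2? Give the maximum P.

x_1 = 5, x_2 = 29/2, maximum P = 731/2

Vertices and P = 18x_1 + 19x_2:
  (86/9, 0) → P = 172
  (5, 0) → P = 90
  (123/14, 97/14) → P = 4057/14
  (5, 29/2) → P = 731/2

The binding constraints are 8x_1 + 4x_2 = 98 and x_1 = 5.
Solving simultaneously gives x_1 = 5, x_2 = 29/2.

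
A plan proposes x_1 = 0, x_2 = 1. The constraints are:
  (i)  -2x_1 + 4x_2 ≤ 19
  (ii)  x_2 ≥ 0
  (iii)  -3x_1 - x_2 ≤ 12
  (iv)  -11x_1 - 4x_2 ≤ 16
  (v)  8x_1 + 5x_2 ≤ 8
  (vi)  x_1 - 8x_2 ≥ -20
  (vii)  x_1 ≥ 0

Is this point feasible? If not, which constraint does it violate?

(i): 4 ≤ 19 ✓
(ii): 1 ≥ 0 ✓
(iii): -1 ≤ 12 ✓
(iv): -4 ≤ 16 ✓
(v): 5 ≤ 8 ✓
(vi): -8 ≥ -20 ✓
(vii): 0 ≥ 0 ✓

feasible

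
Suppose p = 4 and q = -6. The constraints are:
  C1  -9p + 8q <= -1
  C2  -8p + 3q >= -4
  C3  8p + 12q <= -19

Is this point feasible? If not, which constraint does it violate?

Constraint C2: -8p + 3q = -50, which is not ≥ -4. All other constraints are satisfied.

not feasible — violates C2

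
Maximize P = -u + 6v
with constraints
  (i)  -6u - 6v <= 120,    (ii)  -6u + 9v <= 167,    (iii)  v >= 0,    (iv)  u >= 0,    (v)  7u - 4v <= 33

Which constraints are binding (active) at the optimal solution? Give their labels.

(ii) and (v)

Vertices and P = -u + 6v:
  (0, 167/9) → P = 334/3
  (965/39, 1367/39) → P = 7237/39
  (0, 0) → P = 0
  (33/7, 0) → P = -33/7

The maximum is at (965/39, 1367/39). Substituting into each constraint, equality holds for (ii) and (v); the remaining constraints have slack.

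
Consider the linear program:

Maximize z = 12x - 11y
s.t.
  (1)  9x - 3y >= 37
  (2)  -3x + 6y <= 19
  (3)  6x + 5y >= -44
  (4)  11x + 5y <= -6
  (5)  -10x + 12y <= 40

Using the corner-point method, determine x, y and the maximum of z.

x = 38/5, y = -448/25, maximum z = 7208/25

Corner points and z = 12x - 11y:
  (53/63, -206/21) → z = 118
  (167/78, -461/78) → z = 7075/78
  (38/5, -448/25) → z = 7208/25

The optimum lies where 6x + 5y = -44 and 11x + 5y = -6.
Solving simultaneously gives x = 38/5, y = -448/25.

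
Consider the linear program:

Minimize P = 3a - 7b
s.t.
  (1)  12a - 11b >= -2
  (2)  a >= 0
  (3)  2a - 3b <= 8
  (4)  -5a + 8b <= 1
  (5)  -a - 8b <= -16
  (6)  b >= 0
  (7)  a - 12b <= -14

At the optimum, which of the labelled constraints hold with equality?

Feasible corners and P = 3a - 7b:
  (67, 42) → P = -93
  (46/7, 12/7) → P = 54/7
  (5/2, 27/16) → P = -69/16
  (4, 3/2) → P = 3/2

The minimum is at (67, 42). Substituting into each constraint, equality holds for (3) and (4); the remaining constraints have slack.

(3) and (4)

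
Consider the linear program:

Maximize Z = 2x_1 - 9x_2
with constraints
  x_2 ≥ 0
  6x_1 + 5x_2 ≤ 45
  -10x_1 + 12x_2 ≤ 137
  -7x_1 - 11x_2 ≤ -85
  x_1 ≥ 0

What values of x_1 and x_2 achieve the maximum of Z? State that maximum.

Corner points and Z = 2x_1 - 9x_2:
  (70/31, 195/31) → Z = -1615/31
  (0, 9) → Z = -81
  (0, 85/11) → Z = -765/11

The optimum lies where 6x_1 + 5x_2 = 45 and -7x_1 - 11x_2 = -85.
Solving simultaneously gives x_1 = 70/31, x_2 = 195/31.

x_1 = 70/31, x_2 = 195/31, maximum Z = -1615/31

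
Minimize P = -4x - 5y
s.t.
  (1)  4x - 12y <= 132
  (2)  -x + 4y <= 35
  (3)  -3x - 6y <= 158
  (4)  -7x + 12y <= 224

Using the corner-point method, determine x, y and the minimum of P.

Corner points and P = -4x - 5y:
  (237, 68) → P = -1288
  (-92/5, -257/15) → P = 2389/15
  (-119/4, 21/16) → P = 1799/16
  (-540/13, -217/39) → P = 7565/39

The binding constraints are 4x - 12y = 132 and -x + 4y = 35.
Solving simultaneously gives x = 237, y = 68.

x = 237, y = 68, minimum P = -1288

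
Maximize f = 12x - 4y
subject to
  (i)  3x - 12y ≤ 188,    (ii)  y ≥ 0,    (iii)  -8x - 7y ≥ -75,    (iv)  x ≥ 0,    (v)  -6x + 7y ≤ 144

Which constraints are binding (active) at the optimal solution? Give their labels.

(ii) and (iii)

Corner points and f = 12x - 4y:
  (75/8, 0) → f = 225/2
  (0, 0) → f = 0
  (0, 75/7) → f = -300/7

The maximum is at (75/8, 0). Substituting into each constraint, equality holds for (ii) and (iii); the remaining constraints have slack.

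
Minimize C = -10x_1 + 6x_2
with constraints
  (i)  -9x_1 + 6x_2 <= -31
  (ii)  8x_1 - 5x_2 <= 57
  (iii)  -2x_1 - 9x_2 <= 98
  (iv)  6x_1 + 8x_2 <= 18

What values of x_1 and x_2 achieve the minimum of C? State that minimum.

x_1 = 273/47, x_2 = -99/47, minimum C = -3324/47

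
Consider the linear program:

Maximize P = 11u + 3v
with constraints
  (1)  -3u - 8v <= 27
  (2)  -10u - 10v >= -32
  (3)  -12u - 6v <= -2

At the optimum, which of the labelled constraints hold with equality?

(1) and (2)

Feasible corners and P = 11u + 3v:
  (263/25, -183/25) → P = 2344/25
  (89/39, -55/13) → P = 484/39
  (-43/15, 91/15) → P = -40/3

The maximum is at (263/25, -183/25). Substituting into each constraint, equality holds for (1) and (2); the remaining constraints have slack.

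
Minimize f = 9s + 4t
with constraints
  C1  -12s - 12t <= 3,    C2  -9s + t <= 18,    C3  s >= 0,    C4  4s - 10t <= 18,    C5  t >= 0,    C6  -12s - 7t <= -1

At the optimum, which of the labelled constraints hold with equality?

C3 and C6

Corner points and f = 9s + 4t:
  (0, 18) → f = 72
  (0, 1/7) → f = 4/7
  (9/2, 0) → f = 81/2
  (1/12, 0) → f = 3/4
The feasible region is unbounded (it extends along (5, 2), (1, 9)), but f strictly increases along every unbounded feasible direction, so there is no improving ray and the minimum is attained at a vertex.

The minimum is at (0, 1/7). Substituting into each constraint, equality holds for C3 and C6; the remaining constraints have slack.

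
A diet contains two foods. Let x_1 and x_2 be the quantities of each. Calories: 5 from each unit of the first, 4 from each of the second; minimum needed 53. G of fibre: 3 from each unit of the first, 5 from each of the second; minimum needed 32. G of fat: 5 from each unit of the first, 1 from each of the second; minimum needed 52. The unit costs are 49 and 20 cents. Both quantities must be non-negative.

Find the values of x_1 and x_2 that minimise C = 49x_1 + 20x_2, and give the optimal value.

Feasible corners and C = 49x_1 + 20x_2:
  (0, 52) → C = 1040
  (32/3, 0) → C = 1568/3
  (137/13, 1/13) → C = 6733/13
  (31/3, 1/3) → C = 513
The feasible region is unbounded (it extends along (0, 1), (1, 0)), but C strictly increases along every unbounded feasible direction, so there is no improving ray and the minimum is attained at a vertex.

At the optimal vertex, 5x_1 + 4x_2 = 53 and 5x_1 + x_2 = 52.
Solving simultaneously gives x_1 = 31/3, x_2 = 1/3.

x_1 = 31/3, x_2 = 1/3, minimum C = 513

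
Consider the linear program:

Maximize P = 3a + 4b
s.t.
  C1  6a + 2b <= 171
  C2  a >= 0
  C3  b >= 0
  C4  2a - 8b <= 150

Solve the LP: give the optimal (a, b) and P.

a = 0, b = 171/2, maximum P = 342

Corner points and P = 3a + 4b:
  (0, 171/2) → P = 342
  (57/2, 0) → P = 171/2
  (0, 0) → P = 0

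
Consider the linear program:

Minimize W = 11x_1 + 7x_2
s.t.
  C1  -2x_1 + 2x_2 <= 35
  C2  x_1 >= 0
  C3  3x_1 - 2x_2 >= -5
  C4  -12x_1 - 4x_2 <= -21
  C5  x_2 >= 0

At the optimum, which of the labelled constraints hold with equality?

C4 and C5

Extreme points and W = 11x_1 + 7x_2:
  (30, 95/2) → W = 1325/2
  (11/18, 41/12) → W = 1103/36
  (7/4, 0) → W = 77/4
The feasible region is unbounded (it extends along (1, 1), (1, 0)), but W strictly increases along every unbounded feasible direction, so there is no improving ray and the minimum is attained at a vertex.

The minimum is at (7/4, 0). Substituting into each constraint, equality holds for C4 and C5; the remaining constraints have slack.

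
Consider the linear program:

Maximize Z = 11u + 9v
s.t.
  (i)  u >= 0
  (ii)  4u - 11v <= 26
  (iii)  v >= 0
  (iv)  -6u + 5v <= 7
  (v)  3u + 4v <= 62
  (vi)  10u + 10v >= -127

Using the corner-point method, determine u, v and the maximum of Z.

The optimum lies where 4u - 11v = 26 and 3u + 4v = 62.
Solving simultaneously gives u = 786/49, v = 170/49.

u = 786/49, v = 170/49, maximum Z = 10176/49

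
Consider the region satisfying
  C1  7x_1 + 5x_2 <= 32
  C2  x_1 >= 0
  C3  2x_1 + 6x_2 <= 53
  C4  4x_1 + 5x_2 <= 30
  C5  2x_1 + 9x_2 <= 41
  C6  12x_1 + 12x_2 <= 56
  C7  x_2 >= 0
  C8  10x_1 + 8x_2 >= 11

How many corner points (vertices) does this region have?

6

The feasible vertices (each the meet of two boundaries and inside every other half-plane) are:
  (13/3, 1/3)
  (32/7, 0)
  (0, 41/9)
  (0, 11/8)
  (1/7, 95/21)
  (11/10, 0)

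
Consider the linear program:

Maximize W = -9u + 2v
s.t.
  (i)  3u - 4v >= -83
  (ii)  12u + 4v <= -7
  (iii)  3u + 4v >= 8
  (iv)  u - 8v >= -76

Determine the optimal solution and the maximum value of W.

u = -60/7, v = 59/7, maximum W = 94

Feasible corners and W = -9u + 2v:
  (-5/3, 13/4) → W = 43/2
  (-18/5, 181/20) → W = 101/2
  (-60/7, 59/7) → W = 94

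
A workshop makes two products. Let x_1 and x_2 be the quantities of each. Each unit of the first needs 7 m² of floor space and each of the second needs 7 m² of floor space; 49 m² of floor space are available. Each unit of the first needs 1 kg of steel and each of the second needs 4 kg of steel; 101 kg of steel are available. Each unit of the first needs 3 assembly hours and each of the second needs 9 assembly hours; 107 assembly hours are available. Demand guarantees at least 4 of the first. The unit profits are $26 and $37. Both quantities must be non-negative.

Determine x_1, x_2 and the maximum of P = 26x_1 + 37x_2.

The optimum lies where 7x_1 + 7x_2 = 49 and x_1 = 4.
Solving simultaneously gives x_1 = 4, x_2 = 3.

x_1 = 4, x_2 = 3, maximum P = 215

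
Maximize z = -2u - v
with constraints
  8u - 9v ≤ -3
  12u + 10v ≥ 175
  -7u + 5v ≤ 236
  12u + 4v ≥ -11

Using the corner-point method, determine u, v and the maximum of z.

Vertices and z = -2u - v:
  (1545/188, 359/47) → z = -2263/94
  (-45/4, 31) → z = -17/2
  (-999/88, 2755/88) → z = -757/88
The feasible region is unbounded (it extends along (5, 7), (9, 8)), but z strictly decreases along every unbounded feasible direction, so there is no improving ray and the maximum is attained at a vertex.

The binding constraints are 12u + 10v = 175 and 12u + 4v = -11.
Solving simultaneously gives u = -45/4, v = 31.

u = -45/4, v = 31, maximum z = -17/2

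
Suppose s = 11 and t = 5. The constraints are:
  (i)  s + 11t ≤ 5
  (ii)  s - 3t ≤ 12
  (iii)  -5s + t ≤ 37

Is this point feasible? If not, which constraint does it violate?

not feasible — violates (i)

Constraint (i): s + 11t = 66, which is not ≤ 5. All other constraints are satisfied.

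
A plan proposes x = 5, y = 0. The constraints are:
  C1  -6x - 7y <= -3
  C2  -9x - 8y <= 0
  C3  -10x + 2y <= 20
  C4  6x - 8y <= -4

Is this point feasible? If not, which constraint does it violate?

not feasible — violates C4

Constraint C4: 6x - 8y = 30, which is not ≤ -4. All other constraints are satisfied.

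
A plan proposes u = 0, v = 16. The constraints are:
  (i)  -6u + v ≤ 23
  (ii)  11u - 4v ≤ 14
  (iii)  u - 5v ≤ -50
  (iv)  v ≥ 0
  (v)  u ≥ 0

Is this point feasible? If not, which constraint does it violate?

(i): 16 ≤ 23 ✓
(ii): -64 ≤ 14 ✓
(iii): -80 ≤ -50 ✓
(iv): 16 ≥ 0 ✓
(v): 0 ≥ 0 ✓

feasible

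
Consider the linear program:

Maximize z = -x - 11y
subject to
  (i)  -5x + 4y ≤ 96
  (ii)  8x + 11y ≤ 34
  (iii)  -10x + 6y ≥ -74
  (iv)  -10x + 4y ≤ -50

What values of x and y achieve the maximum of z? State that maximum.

Corner points and z = -x - 11y:
  (509/79, -126/79) → z = 877/79
  (343/71, -30/71) → z = -13/71
  (1/5, -12) → z = 659/5

The optimum lies where -10x + 6y = -74 and -10x + 4y = -50.
Solving simultaneously gives x = 1/5, y = -12.

x = 1/5, y = -12, maximum z = 659/5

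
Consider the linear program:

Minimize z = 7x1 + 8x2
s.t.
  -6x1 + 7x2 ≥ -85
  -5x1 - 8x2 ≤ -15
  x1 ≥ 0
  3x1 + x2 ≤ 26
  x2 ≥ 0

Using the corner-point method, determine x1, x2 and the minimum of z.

Feasible corners and z = 7x1 + 8x2:
  (0, 15/8) → z = 15
  (3, 0) → z = 21
  (0, 26) → z = 208
  (26/3, 0) → z = 182/3

The optimum lies where -5x1 - 8x2 = -15 and x1 = 0.
Solving simultaneously gives x1 = 0, x2 = 15/8.

x1 = 0, x2 = 15/8, minimum z = 15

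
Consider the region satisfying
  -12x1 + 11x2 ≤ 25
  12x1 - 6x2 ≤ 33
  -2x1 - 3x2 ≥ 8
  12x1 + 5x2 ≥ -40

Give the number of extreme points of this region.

4

Intersecting each pair of boundary lines and keeping only the points that satisfy every inequality leaves:
  (-163/58, -23/29)
  (-565/192, -15/16)
  (17/16, -27/8)
  (-25/44, -73/11)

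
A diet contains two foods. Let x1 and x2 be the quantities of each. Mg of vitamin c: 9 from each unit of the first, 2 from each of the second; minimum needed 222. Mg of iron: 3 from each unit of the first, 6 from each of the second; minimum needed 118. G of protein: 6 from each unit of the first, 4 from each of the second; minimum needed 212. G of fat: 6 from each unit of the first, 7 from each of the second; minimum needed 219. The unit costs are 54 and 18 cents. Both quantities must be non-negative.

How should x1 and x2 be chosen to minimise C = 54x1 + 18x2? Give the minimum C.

x1 = 58/3, x2 = 24, minimum C = 1476

The feasible region is unbounded (it extends along (0, 1), (1, 0)), but C strictly increases along every unbounded feasible direction, so there is no improving ray and the minimum is attained at a vertex.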